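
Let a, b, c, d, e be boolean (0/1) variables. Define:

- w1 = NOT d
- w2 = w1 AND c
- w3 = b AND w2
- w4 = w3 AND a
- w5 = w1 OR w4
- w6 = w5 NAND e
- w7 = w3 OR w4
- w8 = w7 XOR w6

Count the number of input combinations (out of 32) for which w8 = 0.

8

w8 = w7 XOR w6 must be 0, so w7 and w6 are equal.
Enumerating the 32 input combinations, 8 give w8 = 0 and 24 give w8 = 1.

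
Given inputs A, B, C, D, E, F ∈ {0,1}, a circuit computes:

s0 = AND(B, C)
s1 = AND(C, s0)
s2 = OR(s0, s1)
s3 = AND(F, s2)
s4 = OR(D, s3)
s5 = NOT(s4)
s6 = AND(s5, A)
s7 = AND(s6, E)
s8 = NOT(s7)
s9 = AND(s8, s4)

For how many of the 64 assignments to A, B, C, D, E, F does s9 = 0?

28

s9 = AND(s8, s4) must be 0, so at least one of s8, s4 is 0.
Enumerating the 64 input combinations, 28 give s9 = 0 and 36 give s9 = 1.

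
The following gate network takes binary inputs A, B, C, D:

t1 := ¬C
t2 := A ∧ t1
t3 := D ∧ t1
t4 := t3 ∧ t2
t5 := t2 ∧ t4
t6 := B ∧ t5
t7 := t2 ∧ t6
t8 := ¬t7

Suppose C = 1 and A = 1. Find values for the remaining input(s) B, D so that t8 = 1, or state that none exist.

B=0 D=1

t8 = ¬t7 must be 1, so t7 = 0.
t7 = t2 ∧ t6 must be 0, so at least one of t2, t6 is 0.
Check with C = 1 and A = 1 and B=0, D=1:
t1 = ¬C = ¬1 = 0
t2 = A ∧ t1 = 1 ∧ 0 = 0
t3 = D ∧ t1 = 1 ∧ 0 = 0
t4 = t3 ∧ t2 = 0 ∧ 0 = 0
t5 = t2 ∧ t4 = 0 ∧ 0 = 0
t6 = B ∧ t5 = 0 ∧ 0 = 0
t7 = t2 ∧ t6 = 0 ∧ 0 = 0
t8 = ¬t7 = ¬0 = 1
So t8 = 1.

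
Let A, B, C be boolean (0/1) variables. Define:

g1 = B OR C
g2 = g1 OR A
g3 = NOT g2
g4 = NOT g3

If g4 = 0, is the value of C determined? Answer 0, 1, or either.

g4 = NOT g3 must be 0, so g3 = 1.
g3 = NOT g2 must be 1, so g2 = 0.
g2 = g1 OR A must be 0, so both g1 = 0 and A = 0.
Every assignment with g4 = 0 has C = 0; there are 1 such assignment(s).
  A=0, B=0, C=0

0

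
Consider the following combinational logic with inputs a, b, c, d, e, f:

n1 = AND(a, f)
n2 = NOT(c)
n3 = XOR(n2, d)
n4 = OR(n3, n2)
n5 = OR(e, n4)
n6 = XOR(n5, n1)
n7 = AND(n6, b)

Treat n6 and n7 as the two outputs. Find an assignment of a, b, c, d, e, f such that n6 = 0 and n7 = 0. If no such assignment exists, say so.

a=1, b=0, c=1, d=1, e=0, f=1

Check with a=1, b=0, c=1, d=1, e=0, f=1:
n1 = AND(a, f) = AND(1, 1) = 1
n2 = NOT(c) = NOT 1 = 0
n3 = XOR(n2, d) = XOR(0, 1) = 1
n4 = OR(n3, n2) = OR(1, 0) = 1
n5 = OR(e, n4) = OR(0, 1) = 1
n6 = XOR(n5, n1) = XOR(1, 1) = 0
n7 = AND(n6, b) = AND(0, 0) = 0
So n6 = 0 and n7 = 0.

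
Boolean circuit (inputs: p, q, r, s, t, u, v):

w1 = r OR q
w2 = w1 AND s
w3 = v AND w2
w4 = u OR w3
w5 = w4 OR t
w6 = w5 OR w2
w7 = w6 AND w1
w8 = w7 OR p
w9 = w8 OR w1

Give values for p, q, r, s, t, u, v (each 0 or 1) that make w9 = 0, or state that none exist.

p=0 q=0 r=0 s=0 t=0 u=1 v=1

Check with p=0 q=0 r=0 s=0 t=0 u=1 v=1:
w1 = r OR q = 0 OR 0 = 0
w2 = w1 AND s = 0 AND 0 = 0
w3 = v AND w2 = 1 AND 0 = 0
w4 = u OR w3 = 1 OR 0 = 1
w5 = w4 OR t = 1 OR 0 = 1
w6 = w5 OR w2 = 1 OR 0 = 1
w7 = w6 AND w1 = 1 AND 0 = 0
w8 = w7 OR p = 0 OR 0 = 0
w9 = w8 OR w1 = 0 OR 0 = 0
So w9 = 0 as required.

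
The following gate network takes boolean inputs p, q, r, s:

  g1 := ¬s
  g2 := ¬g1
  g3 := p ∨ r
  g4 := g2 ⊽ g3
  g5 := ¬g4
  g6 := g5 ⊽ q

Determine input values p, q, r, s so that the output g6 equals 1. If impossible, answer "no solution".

g6 = g5 ⊽ q must be 1, so both g5 = 0 and q = 0.
g5 = ¬g4 must be 0, so g4 = 1.
Check with p=0 q=0 r=0 s=0:
g1 = ¬s = ¬0 = 1
g2 = ¬g1 = ¬1 = 0
g3 = p ∨ r = 0 ∨ 0 = 0
g4 = g2 ⊽ g3 = 0 ⊽ 0 = 1
g5 = ¬g4 = ¬1 = 0
g6 = g5 ⊽ q = 0 ⊽ 0 = 1
So g6 = 1 as required.

p=0 q=0 r=0 s=0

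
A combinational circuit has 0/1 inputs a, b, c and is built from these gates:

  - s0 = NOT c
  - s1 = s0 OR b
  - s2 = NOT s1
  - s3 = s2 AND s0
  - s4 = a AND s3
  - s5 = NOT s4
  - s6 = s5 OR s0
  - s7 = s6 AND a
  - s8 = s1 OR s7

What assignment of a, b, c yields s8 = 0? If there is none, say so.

s8 = s1 OR s7 must be 0, so both s1 = 0 and s7 = 0.
s1 = s0 OR b must be 0, so both s0 = 0 and b = 0.
Check with a=0, b=0, c=1:
s0 = NOT c = NOT 1 = 0
s1 = s0 OR b = 0 OR 0 = 0
s2 = NOT s1 = NOT 0 = 1
s3 = s2 AND s0 = 1 AND 0 = 0
s4 = a AND s3 = 0 AND 0 = 0
s5 = NOT s4 = NOT 0 = 1
s6 = s5 OR s0 = 1 OR 0 = 1
s7 = s6 AND a = 1 AND 0 = 0
s8 = s1 OR s7 = 0 OR 0 = 0
So s8 = 0 as required.

a=0, b=0, c=1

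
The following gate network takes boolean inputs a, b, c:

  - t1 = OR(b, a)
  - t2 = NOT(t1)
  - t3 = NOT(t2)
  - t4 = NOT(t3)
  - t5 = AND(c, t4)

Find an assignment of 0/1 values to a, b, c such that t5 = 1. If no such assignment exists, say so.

a=0, b=0, c=1

t5 = AND(c, t4) must be 1, so both c = 1 and t4 = 1.
t4 = NOT(t3) must be 1, so t3 = 0.
t3 = NOT(t2) must be 0, so t2 = 1.
Check with a=0, b=0, c=1:
t1 = OR(b, a) = OR(0, 0) = 0
t2 = NOT(t1) = NOT 0 = 1
t3 = NOT(t2) = NOT 1 = 0
t4 = NOT(t3) = NOT 0 = 1
t5 = AND(c, t4) = AND(1, 1) = 1
So t5 = 1 as required.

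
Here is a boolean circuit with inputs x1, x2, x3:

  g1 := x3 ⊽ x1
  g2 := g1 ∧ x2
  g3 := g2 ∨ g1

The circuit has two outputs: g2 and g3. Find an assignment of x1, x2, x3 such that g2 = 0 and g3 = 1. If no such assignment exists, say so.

Check with x1=0, x2=0, x3=0:
g1 = x3 ⊽ x1 = 0 ⊽ 0 = 1
g2 = g1 ∧ x2 = 1 ∧ 0 = 0
g3 = g2 ∨ g1 = 0 ∨ 1 = 1
So g2 = 0 and g3 = 1.

x1=0, x2=0, x3=0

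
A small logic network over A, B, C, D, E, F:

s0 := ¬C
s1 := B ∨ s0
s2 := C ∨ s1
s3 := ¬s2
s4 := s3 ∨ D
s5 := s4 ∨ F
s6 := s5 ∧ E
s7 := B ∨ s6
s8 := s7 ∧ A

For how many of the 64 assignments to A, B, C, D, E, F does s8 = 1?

22

s8 = s7 ∧ A must be 1, so both s7 = 1 and A = 1.
Enumerating the 64 input combinations, 22 give s8 = 1 and 42 give s8 = 0.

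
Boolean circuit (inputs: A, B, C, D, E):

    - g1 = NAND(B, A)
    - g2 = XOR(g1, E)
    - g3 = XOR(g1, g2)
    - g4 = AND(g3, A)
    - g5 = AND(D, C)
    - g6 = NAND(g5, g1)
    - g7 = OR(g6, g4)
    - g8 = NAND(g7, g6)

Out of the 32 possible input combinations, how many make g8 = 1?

g8 = NAND(g7, g6) must be 1, so at least one of g7, g6 is 0.
Satisfying assignments:
  A=0, B=0, C=1, D=1, E=0
  A=0, B=0, C=1, D=1, E=1
  A=0, B=1, C=1, D=1, E=0
  A=0, B=1, C=1, D=1, E=1
  A=1, B=0, C=1, D=1, E=0
  A=1, B=0, C=1, D=1, E=1

6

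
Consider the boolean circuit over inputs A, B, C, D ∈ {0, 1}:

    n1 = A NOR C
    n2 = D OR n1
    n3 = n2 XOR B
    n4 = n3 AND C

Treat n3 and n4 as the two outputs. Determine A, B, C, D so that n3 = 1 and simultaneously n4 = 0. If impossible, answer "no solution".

A=1, B=0, C=0, D=1

Check with A=1, B=0, C=0, D=1:
n1 = A NOR C = 1 NOR 0 = 0
n2 = D OR n1 = 1 OR 0 = 1
n3 = n2 XOR B = 1 XOR 0 = 1
n4 = n3 AND C = 1 AND 0 = 0
So n3 = 1 and n4 = 0.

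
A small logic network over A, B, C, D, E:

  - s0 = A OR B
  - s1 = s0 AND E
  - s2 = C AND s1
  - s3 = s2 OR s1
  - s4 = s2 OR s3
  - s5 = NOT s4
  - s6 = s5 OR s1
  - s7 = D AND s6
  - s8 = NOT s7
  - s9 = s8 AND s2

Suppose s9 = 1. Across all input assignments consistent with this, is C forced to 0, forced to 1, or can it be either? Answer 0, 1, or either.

1

s9 = s8 AND s2 must be 1, so both s8 = 1 and s2 = 1.
Every assignment with s9 = 1 has C = 1; there are 3 such assignment(s).
  A=0, B=1, C=1, D=0, E=1
  A=1, B=0, C=1, D=0, E=1
  A=1, B=1, C=1, D=0, E=1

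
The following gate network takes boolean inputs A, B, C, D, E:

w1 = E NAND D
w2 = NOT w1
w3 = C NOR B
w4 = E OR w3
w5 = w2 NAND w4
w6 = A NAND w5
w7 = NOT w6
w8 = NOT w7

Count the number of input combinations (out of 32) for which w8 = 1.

w8 = NOT w7 must be 1, so w7 = 0.
w7 = NOT w6 must be 0, so w6 = 1.
Enumerating the 32 input combinations, 20 give w8 = 1 and 12 give w8 = 0.

20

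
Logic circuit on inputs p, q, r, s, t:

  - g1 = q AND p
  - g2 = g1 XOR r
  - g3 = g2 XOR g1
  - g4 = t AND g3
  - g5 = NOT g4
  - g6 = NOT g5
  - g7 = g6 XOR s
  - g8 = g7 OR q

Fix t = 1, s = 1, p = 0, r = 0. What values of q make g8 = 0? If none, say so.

With t = 1, s = 1, p = 0, r = 0 fixed, none of the 2 settings of q give g8 = 0.
For example, with q=1:
g1 = q AND p = 1 AND 0 = 0
g2 = g1 XOR r = 0 XOR 0 = 0
g3 = g2 XOR g1 = 0 XOR 0 = 0
g4 = t AND g3 = 1 AND 0 = 0
g5 = NOT g4 = NOT 0 = 1
g6 = NOT g5 = NOT 1 = 0
g7 = g6 XOR s = 0 XOR 1 = 1
g8 = g7 OR q = 1 OR 1 = 1
giving g8 = 1 ≠ 0.

no solution exists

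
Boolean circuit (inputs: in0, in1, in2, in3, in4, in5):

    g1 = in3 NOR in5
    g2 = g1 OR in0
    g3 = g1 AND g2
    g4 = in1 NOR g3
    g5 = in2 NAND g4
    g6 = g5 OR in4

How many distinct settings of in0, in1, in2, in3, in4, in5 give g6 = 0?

g6 = g5 OR in4 must be 0, so both g5 = 0 and in4 = 0.
Satisfying assignments:
  in0=0, in1=0, in2=1, in3=0, in4=0, in5=1
  in0=0, in1=0, in2=1, in3=1, in4=0, in5=0
  in0=0, in1=0, in2=1, in3=1, in4=0, in5=1
  in0=1, in1=0, in2=1, in3=0, in4=0, in5=1
  in0=1, in1=0, in2=1, in3=1, in4=0, in5=0
  in0=1, in1=0, in2=1, in3=1, in4=0, in5=1

6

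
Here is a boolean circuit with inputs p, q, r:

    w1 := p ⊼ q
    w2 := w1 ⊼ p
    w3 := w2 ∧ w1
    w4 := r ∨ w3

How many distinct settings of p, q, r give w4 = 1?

w4 = r ∨ w3 must be 1, so at least one of r, w3 is 1.
Enumerating the 8 input combinations, 6 give w4 = 1 and 2 give w4 = 0.

6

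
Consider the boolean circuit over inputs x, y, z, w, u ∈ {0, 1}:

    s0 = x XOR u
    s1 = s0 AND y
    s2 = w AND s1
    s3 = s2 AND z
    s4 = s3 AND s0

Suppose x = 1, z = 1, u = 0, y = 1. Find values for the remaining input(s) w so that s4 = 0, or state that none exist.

w=0

s4 = s3 AND s0 must be 0, so at least one of s3, s0 is 0.
Check with x = 1, z = 1, u = 0, y = 1 and w=0:
s0 = x XOR u = 1 XOR 0 = 1
s1 = s0 AND y = 1 AND 1 = 1
s2 = w AND s1 = 0 AND 1 = 0
s3 = s2 AND z = 0 AND 1 = 0
s4 = s3 AND s0 = 0 AND 1 = 0
So s4 = 0.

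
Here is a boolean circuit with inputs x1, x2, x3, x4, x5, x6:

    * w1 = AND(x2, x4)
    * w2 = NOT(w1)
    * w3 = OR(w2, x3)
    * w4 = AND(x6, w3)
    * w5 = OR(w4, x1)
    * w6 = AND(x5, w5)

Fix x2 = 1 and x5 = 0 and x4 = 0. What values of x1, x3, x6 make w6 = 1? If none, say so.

With x2 = 1 and x5 = 0 and x4 = 0 fixed, none of the 8 settings of x1, x3, x6 give w6 = 1.
For example, with x1=0, x3=0, x6=0:
w1 = AND(x2, x4) = AND(1, 0) = 0
w2 = NOT(w1) = NOT 0 = 1
w3 = OR(w2, x3) = OR(1, 0) = 1
w4 = AND(x6, w3) = AND(0, 1) = 0
w5 = OR(w4, x1) = OR(0, 0) = 0
w6 = AND(x5, w5) = AND(0, 0) = 0
giving w6 = 0 ≠ 1.

no solution exists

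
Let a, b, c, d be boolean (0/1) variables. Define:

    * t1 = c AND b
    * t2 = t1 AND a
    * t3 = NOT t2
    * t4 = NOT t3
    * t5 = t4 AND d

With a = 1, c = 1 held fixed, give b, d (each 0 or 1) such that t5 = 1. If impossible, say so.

b=1 d=1

t5 = t4 AND d must be 1, so both t4 = 1 and d = 1.
t4 = NOT t3 must be 1, so t3 = 0.
Check with a = 1, c = 1 and b=1, d=1:
t1 = c AND b = 1 AND 1 = 1
t2 = t1 AND a = 1 AND 1 = 1
t3 = NOT t2 = NOT 1 = 0
t4 = NOT t3 = NOT 0 = 1
t5 = t4 AND d = 1 AND 1 = 1
So t5 = 1.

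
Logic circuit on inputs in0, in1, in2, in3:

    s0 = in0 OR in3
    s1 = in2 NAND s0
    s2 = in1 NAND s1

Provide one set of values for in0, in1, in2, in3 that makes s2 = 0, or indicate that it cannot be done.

in0=1 in1=1 in2=0 in3=0

s2 = in1 NAND s1 must be 0, so both in1 = 1 and s1 = 1.
s1 = in2 NAND s0 must be 1, so at least one of in2, s0 is 0.
Check with in0=1 in1=1 in2=0 in3=0:
s0 = in0 OR in3 = 1 OR 0 = 1
s1 = in2 NAND s0 = 0 NAND 1 = 1
s2 = in1 NAND s1 = 1 NAND 1 = 0
So s2 = 0 as required.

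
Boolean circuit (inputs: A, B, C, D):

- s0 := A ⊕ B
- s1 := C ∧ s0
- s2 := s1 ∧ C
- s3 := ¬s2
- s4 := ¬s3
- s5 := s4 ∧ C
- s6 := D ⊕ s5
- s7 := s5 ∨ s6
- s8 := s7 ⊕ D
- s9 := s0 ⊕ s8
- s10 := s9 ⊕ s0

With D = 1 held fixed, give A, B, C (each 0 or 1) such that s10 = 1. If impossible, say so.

With D = 1 fixed, none of the 8 settings of A, B, C give s10 = 1.
For example, with A=0, B=0, C=0:
s0 = A ⊕ B = 0 ⊕ 0 = 0
s1 = C ∧ s0 = 0 ∧ 0 = 0
s2 = s1 ∧ C = 0 ∧ 0 = 0
s3 = ¬s2 = ¬0 = 1
s4 = ¬s3 = ¬1 = 0
s5 = s4 ∧ C = 0 ∧ 0 = 0
s6 = D ⊕ s5 = 1 ⊕ 0 = 1
s7 = s5 ∨ s6 = 0 ∨ 1 = 1
s8 = s7 ⊕ D = 1 ⊕ 1 = 0
s9 = s0 ⊕ s8 = 0 ⊕ 0 = 0
s10 = s9 ⊕ s0 = 0 ⊕ 0 = 0
giving s10 = 0 ≠ 1.

no solution exists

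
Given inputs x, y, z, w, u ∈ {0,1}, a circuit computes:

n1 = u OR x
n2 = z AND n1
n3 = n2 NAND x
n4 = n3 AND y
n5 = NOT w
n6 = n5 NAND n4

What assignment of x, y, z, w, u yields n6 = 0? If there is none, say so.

x=0, y=1, z=0, w=0, u=0

Check with x=0, y=1, z=0, w=0, u=0:
n1 = u OR x = 0 OR 0 = 0
n2 = z AND n1 = 0 AND 0 = 0
n3 = n2 NAND x = 0 NAND 0 = 1
n4 = n3 AND y = 1 AND 1 = 1
n5 = NOT w = NOT 0 = 1
n6 = n5 NAND n4 = 1 NAND 1 = 0
So n6 = 0 as required.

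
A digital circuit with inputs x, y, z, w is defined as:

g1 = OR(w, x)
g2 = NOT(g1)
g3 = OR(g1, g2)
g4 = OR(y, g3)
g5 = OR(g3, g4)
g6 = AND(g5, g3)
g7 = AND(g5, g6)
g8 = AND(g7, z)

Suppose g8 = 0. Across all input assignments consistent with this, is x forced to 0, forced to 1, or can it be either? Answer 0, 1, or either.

either

Both values of x occur among assignments with g8 = 0:
  x=0: x=0, y=0, z=0, w=0
  x=1: x=1, y=0, z=0, w=0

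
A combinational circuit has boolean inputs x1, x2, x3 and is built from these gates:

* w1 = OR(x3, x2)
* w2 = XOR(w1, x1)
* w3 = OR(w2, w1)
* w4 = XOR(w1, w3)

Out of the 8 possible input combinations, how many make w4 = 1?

w4 = XOR(w1, w3) must be 1, so w1 and w3 differ.
Satisfying assignments:
  x1=1, x2=0, x3=0

1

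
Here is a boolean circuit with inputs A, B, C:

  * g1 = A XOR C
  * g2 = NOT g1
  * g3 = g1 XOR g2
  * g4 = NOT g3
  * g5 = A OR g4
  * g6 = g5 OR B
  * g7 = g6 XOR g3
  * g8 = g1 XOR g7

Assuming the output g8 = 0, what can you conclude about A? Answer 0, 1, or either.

Both values of A occur among assignments with g8 = 0:
  A=0: A=0, B=0, C=1
  A=1: A=1, B=0, C=1

either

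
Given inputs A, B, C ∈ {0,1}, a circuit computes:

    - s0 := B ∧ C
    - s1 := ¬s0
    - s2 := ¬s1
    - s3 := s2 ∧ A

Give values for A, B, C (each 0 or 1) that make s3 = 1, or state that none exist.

A=1, B=1, C=1

Check with A=1, B=1, C=1:
s0 = B ∧ C = 1 ∧ 1 = 1
s1 = ¬s0 = ¬1 = 0
s2 = ¬s1 = ¬0 = 1
s3 = s2 ∧ A = 1 ∧ 1 = 1
So s3 = 1 as required.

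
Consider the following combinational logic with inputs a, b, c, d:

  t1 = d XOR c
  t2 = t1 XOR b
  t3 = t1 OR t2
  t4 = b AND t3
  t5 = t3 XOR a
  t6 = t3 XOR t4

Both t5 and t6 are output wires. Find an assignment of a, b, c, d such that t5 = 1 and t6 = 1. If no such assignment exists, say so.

a=0 b=0 c=1 d=0

Check with a=0 b=0 c=1 d=0:
t1 = d XOR c = 0 XOR 1 = 1
t2 = t1 XOR b = 1 XOR 0 = 1
t3 = t1 OR t2 = 1 OR 1 = 1
t4 = b AND t3 = 0 AND 1 = 0
t5 = t3 XOR a = 1 XOR 0 = 1
t6 = t3 XOR t4 = 1 XOR 0 = 1
So t5 = 1 and t6 = 1.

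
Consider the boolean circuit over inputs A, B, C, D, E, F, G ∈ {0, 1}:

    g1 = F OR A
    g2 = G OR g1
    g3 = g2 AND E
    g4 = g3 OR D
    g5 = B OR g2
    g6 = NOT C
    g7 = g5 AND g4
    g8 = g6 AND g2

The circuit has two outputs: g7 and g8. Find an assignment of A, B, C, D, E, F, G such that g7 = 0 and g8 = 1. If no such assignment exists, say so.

Check with A=1 B=1 C=0 D=0 E=0 F=0 G=1:
g1 = F OR A = 0 OR 1 = 1
g2 = G OR g1 = 1 OR 1 = 1
g3 = g2 AND E = 1 AND 0 = 0
g4 = g3 OR D = 0 OR 0 = 0
g5 = B OR g2 = 1 OR 1 = 1
g6 = NOT C = NOT 0 = 1
g7 = g5 AND g4 = 1 AND 0 = 0
g8 = g6 AND g2 = 1 AND 1 = 1
So g7 = 0 and g8 = 1.

A=1 B=1 C=0 D=0 E=0 F=0 G=1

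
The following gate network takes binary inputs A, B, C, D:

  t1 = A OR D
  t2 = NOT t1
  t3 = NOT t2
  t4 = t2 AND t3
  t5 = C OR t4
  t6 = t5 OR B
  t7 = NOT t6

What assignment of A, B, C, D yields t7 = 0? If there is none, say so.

A=1 B=1 C=1 D=0

t7 = NOT t6 must be 0, so t6 = 1.
Check with A=1 B=1 C=1 D=0:
t1 = A OR D = 1 OR 0 = 1
t2 = NOT t1 = NOT 1 = 0
t3 = NOT t2 = NOT 0 = 1
t4 = t2 AND t3 = 0 AND 1 = 0
t5 = C OR t4 = 1 OR 0 = 1
t6 = t5 OR B = 1 OR 1 = 1
t7 = NOT t6 = NOT 1 = 0
So t7 = 0 as required.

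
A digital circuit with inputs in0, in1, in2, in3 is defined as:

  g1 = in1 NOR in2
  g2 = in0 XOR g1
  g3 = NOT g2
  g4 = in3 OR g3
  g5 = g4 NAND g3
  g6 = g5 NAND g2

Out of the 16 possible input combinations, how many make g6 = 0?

8

g6 = g5 NAND g2 must be 0, so both g5 = 1 and g2 = 1.
g5 = g4 NAND g3 must be 1, so at least one of g4, g3 is 0.
g2 = in0 XOR g1 must be 1, so in0 and g1 differ.
Enumerating the 16 input combinations, 8 give g6 = 0 and 8 give g6 = 1.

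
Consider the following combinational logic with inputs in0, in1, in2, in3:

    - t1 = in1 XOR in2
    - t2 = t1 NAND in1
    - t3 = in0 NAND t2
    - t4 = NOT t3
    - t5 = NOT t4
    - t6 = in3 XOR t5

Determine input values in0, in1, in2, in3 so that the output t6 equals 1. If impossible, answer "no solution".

t6 = in3 XOR t5 must be 1, so in3 and t5 differ.
Check with in0=0 in1=0 in2=0 in3=0:
t1 = in1 XOR in2 = 0 XOR 0 = 0
t2 = t1 NAND in1 = 0 NAND 0 = 1
t3 = in0 NAND t2 = 0 NAND 1 = 1
t4 = NOT t3 = NOT 1 = 0
t5 = NOT t4 = NOT 0 = 1
t6 = in3 XOR t5 = 0 XOR 1 = 1
So t6 = 1 as required.

in0=0 in1=0 in2=0 in3=0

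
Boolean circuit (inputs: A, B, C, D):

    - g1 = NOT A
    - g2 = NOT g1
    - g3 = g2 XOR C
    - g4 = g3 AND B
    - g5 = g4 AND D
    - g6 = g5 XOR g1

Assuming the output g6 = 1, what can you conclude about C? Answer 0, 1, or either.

either

Both values of C occur among assignments with g6 = 1:
  C=0: A=0, B=0, C=0, D=0
  C=1: A=0, B=0, C=1, D=0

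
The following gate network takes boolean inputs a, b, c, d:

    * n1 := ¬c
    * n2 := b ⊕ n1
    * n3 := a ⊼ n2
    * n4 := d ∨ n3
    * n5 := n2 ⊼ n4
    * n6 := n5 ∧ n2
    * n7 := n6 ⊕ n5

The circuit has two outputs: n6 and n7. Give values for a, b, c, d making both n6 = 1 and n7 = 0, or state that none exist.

a=1 b=0 c=0 d=0

Check with a=1 b=0 c=0 d=0:
n1 = ¬c = ¬0 = 1
n2 = b ⊕ n1 = 0 ⊕ 1 = 1
n3 = a ⊼ n2 = 1 ⊼ 1 = 0
n4 = d ∨ n3 = 0 ∨ 0 = 0
n5 = n2 ⊼ n4 = 1 ⊼ 0 = 1
n6 = n5 ∧ n2 = 1 ∧ 1 = 1
n7 = n6 ⊕ n5 = 1 ⊕ 1 = 0
So n6 = 1 and n7 = 0.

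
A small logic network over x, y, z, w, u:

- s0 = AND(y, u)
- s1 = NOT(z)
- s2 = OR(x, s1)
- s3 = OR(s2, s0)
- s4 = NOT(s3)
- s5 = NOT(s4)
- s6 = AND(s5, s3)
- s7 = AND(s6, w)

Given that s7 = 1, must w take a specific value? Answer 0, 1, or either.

s7 = AND(s6, w) must be 1, so both s6 = 1 and w = 1.
s6 = AND(s5, s3) must be 1, so both s5 = 1 and s3 = 1.
s5 = NOT(s4) must be 1, so s4 = 0.
Every assignment with s7 = 1 has w = 1; there are 13 such assignment(s).

1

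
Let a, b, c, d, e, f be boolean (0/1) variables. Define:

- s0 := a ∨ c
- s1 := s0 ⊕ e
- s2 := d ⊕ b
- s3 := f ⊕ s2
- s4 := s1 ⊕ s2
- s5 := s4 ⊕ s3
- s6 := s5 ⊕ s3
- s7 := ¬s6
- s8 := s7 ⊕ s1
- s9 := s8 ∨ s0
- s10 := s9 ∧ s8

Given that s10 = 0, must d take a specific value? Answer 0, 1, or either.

either

Both values of d occur among assignments with s10 = 0:
  d=0: a=0, b=1, c=0, d=0, e=0, f=0
  d=1: a=0, b=0, c=0, d=1, e=0, f=0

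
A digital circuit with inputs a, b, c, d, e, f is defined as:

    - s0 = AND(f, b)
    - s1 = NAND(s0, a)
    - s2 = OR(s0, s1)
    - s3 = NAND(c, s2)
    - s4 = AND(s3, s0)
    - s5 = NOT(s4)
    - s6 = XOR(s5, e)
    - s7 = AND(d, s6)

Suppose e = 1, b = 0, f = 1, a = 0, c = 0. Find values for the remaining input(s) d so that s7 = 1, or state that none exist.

With e = 1, b = 0, f = 1, a = 0, c = 0 fixed, none of the 2 settings of d give s7 = 1.
For example, with d=1:
s0 = AND(f, b) = AND(1, 0) = 0
s1 = NAND(s0, a) = NAND(0, 0) = 1
s2 = OR(s0, s1) = OR(0, 1) = 1
s3 = NAND(c, s2) = NAND(0, 1) = 1
s4 = AND(s3, s0) = AND(1, 0) = 0
s5 = NOT(s4) = NOT 0 = 1
s6 = XOR(s5, e) = XOR(1, 1) = 0
s7 = AND(d, s6) = AND(1, 0) = 0
giving s7 = 0 ≠ 1.

no solution exists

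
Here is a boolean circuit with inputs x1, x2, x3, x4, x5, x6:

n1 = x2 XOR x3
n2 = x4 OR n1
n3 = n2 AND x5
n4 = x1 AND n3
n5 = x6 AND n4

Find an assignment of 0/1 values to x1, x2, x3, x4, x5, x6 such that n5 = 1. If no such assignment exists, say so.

n5 = x6 AND n4 must be 1, so both x6 = 1 and n4 = 1.
n4 = x1 AND n3 must be 1, so both x1 = 1 and n3 = 1.
Check with x1=1 x2=1 x3=0 x4=0 x5=1 x6=1:
n1 = x2 XOR x3 = 1 XOR 0 = 1
n2 = x4 OR n1 = 0 OR 1 = 1
n3 = n2 AND x5 = 1 AND 1 = 1
n4 = x1 AND n3 = 1 AND 1 = 1
n5 = x6 AND n4 = 1 AND 1 = 1
So n5 = 1 as required.

x1=1 x2=1 x3=0 x4=0 x5=1 x6=1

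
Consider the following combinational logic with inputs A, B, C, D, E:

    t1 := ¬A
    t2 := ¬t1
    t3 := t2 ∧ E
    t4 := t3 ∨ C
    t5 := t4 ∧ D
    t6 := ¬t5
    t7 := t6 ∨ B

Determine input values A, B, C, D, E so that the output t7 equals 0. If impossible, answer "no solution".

A=1, B=0, C=0, D=1, E=1

t7 = t6 ∨ B must be 0, so both t6 = 0 and B = 0.
Check with A=1, B=0, C=0, D=1, E=1:
t1 = ¬A = ¬1 = 0
t2 = ¬t1 = ¬0 = 1
t3 = t2 ∧ E = 1 ∧ 1 = 1
t4 = t3 ∨ C = 1 ∨ 0 = 1
t5 = t4 ∧ D = 1 ∧ 1 = 1
t6 = ¬t5 = ¬1 = 0
t7 = t6 ∨ B = 0 ∨ 0 = 0
So t7 = 0 as required.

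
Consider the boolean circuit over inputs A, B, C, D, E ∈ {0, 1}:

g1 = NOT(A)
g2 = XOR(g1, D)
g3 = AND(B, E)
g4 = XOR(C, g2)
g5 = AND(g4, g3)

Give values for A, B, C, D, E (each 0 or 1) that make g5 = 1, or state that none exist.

g5 = AND(g4, g3) must be 1, so both g4 = 1 and g3 = 1.
g4 = XOR(C, g2) must be 1, so C and g2 differ.
Check with A=1, B=1, C=1, D=0, E=1:
g1 = NOT(A) = NOT 1 = 0
g2 = XOR(g1, D) = XOR(0, 0) = 0
g3 = AND(B, E) = AND(1, 1) = 1
g4 = XOR(C, g2) = XOR(1, 0) = 1
g5 = AND(g4, g3) = AND(1, 1) = 1
So g5 = 1 as required.

A=1, B=1, C=1, D=0, E=1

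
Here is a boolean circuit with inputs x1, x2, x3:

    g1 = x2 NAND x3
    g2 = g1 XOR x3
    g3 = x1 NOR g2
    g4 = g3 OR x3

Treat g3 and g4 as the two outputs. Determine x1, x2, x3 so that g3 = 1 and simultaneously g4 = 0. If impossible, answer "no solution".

no solution exists

Across all 8 input combinations, none give both g3 = 1 and g4 = 0.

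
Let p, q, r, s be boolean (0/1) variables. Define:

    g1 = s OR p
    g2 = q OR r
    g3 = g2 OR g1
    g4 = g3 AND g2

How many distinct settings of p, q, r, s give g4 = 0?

4

g4 = g3 AND g2 must be 0, so at least one of g3, g2 is 0.
Satisfying assignments:
  p=0, q=0, r=0, s=0
  p=0, q=0, r=0, s=1
  p=1, q=0, r=0, s=0
  p=1, q=0, r=0, s=1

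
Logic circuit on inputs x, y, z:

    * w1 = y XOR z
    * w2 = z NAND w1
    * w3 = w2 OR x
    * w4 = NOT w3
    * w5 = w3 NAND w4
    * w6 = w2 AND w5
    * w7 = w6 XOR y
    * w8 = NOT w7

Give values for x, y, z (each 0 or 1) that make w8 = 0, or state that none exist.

Check with x=1, y=0, z=0:
w1 = y XOR z = 0 XOR 0 = 0
w2 = z NAND w1 = 0 NAND 0 = 1
w3 = w2 OR x = 1 OR 1 = 1
w4 = NOT w3 = NOT 1 = 0
w5 = w3 NAND w4 = 1 NAND 0 = 1
w6 = w2 AND w5 = 1 AND 1 = 1
w7 = w6 XOR y = 1 XOR 0 = 1
w8 = NOT w7 = NOT 1 = 0
So w8 = 0 as required.

x=1, y=0, z=0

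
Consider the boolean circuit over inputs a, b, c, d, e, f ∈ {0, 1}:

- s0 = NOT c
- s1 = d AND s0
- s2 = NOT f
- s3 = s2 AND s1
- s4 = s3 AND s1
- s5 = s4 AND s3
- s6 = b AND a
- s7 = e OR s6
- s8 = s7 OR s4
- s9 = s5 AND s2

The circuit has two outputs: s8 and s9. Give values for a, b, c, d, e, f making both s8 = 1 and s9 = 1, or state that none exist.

a=1 b=0 c=0 d=1 e=0 f=0

Check with a=1 b=0 c=0 d=1 e=0 f=0:
s0 = NOT c = NOT 0 = 1
s1 = d AND s0 = 1 AND 1 = 1
s2 = NOT f = NOT 0 = 1
s3 = s2 AND s1 = 1 AND 1 = 1
s4 = s3 AND s1 = 1 AND 1 = 1
s5 = s4 AND s3 = 1 AND 1 = 1
s6 = b AND a = 0 AND 1 = 0
s7 = e OR s6 = 0 OR 0 = 0
s8 = s7 OR s4 = 0 OR 1 = 1
s9 = s5 AND s2 = 1 AND 1 = 1
So s8 = 1 and s9 = 1.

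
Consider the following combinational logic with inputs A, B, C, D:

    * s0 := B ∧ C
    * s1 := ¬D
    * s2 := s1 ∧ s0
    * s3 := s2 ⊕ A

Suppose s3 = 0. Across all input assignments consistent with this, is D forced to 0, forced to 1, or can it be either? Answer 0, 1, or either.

either

Both values of D occur among assignments with s3 = 0:
  D=0: A=0, B=0, C=0, D=0
  D=1: A=0, B=0, C=0, D=1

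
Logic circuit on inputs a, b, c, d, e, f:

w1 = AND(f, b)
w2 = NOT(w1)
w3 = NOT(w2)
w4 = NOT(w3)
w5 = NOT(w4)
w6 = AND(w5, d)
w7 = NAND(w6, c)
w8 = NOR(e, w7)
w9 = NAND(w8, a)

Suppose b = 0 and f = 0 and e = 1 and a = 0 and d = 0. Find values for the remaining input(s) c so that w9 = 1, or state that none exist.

w9 = NAND(w8, a) must be 1, so at least one of w8, a is 0.
Check with b = 0 and f = 0 and e = 1 and a = 0 and d = 0 and c=0:
w1 = AND(f, b) = AND(0, 0) = 0
w2 = NOT(w1) = NOT 0 = 1
w3 = NOT(w2) = NOT 1 = 0
w4 = NOT(w3) = NOT 0 = 1
w5 = NOT(w4) = NOT 1 = 0
w6 = AND(w5, d) = AND(0, 0) = 0
w7 = NAND(w6, c) = NAND(0, 0) = 1
w8 = NOR(e, w7) = NOR(1, 1) = 0
w9 = NAND(w8, a) = NAND(0, 0) = 1
So w9 = 1.

c=0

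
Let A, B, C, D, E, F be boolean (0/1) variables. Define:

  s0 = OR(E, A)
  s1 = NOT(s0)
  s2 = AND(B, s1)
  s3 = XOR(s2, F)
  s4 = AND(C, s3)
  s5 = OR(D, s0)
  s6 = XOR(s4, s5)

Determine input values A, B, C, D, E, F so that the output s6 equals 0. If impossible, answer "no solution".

Check with A=1, B=1, C=1, D=1, E=0, F=1:
s0 = OR(E, A) = OR(0, 1) = 1
s1 = NOT(s0) = NOT 1 = 0
s2 = AND(B, s1) = AND(1, 0) = 0
s3 = XOR(s2, F) = XOR(0, 1) = 1
s4 = AND(C, s3) = AND(1, 1) = 1
s5 = OR(D, s0) = OR(1, 1) = 1
s6 = XOR(s4, s5) = XOR(1, 1) = 0
So s6 = 0 as required.

A=1, B=1, C=1, D=1, E=0, F=1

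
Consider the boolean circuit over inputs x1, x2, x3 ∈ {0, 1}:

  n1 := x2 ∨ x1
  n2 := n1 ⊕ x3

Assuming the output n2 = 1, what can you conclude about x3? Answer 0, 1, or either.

either

Both values of x3 occur among assignments with n2 = 1:
  x3=0: x1=0, x2=1, x3=0
  x3=1: x1=0, x2=0, x3=1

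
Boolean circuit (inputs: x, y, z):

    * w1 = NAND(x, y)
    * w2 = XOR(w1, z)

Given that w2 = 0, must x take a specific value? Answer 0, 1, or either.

either

Both values of x occur among assignments with w2 = 0:
  x=0: x=0, y=0, z=1
  x=1: x=1, y=0, z=1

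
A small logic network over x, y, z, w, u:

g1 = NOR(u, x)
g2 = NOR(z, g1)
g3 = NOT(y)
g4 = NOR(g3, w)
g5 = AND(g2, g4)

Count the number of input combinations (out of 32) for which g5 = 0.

g5 = AND(g2, g4) must be 0, so at least one of g2, g4 is 0.
Enumerating the 32 input combinations, 29 give g5 = 0 and 3 give g5 = 1.

29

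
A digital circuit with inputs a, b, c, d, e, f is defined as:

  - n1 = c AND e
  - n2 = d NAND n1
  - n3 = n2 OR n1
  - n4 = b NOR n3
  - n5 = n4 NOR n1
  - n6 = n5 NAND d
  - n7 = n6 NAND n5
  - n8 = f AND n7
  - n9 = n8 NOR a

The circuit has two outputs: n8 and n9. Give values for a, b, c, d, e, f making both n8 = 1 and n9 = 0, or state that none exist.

a=0 b=1 c=1 d=0 e=1 f=1

Check with a=0 b=1 c=1 d=0 e=1 f=1:
n1 = c AND e = 1 AND 1 = 1
n2 = d NAND n1 = 0 NAND 1 = 1
n3 = n2 OR n1 = 1 OR 1 = 1
n4 = b NOR n3 = 1 NOR 1 = 0
n5 = n4 NOR n1 = 0 NOR 1 = 0
n6 = n5 NAND d = 0 NAND 0 = 1
n7 = n6 NAND n5 = 1 NAND 0 = 1
n8 = f AND n7 = 1 AND 1 = 1
n9 = n8 NOR a = 1 NOR 0 = 0
So n8 = 1 and n9 = 0.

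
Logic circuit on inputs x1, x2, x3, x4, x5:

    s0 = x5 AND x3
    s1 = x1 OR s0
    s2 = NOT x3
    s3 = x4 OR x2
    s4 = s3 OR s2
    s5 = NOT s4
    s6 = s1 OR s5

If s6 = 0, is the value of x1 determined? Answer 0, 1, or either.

s6 = s1 OR s5 must be 0, so both s1 = 0 and s5 = 0.
Every assignment with s6 = 0 has x1 = 0; there are 11 such assignment(s).

0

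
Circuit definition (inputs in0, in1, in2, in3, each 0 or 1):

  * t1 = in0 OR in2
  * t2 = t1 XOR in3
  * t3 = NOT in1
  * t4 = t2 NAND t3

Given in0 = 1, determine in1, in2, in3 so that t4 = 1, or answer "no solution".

t4 = t2 NAND t3 must be 1, so at least one of t2, t3 is 0.
Check with in0 = 1 and in1=0, in2=1, in3=1:
t1 = in0 OR in2 = 1 OR 1 = 1
t2 = t1 XOR in3 = 1 XOR 1 = 0
t3 = NOT in1 = NOT 0 = 1
t4 = t2 NAND t3 = 0 NAND 1 = 1
So t4 = 1.

in1=0 in2=1 in3=1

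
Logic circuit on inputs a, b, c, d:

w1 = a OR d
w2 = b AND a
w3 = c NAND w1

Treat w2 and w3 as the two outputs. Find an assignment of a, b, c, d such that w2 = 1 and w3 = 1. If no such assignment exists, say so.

a=1 b=1 c=0 d=1

Check with a=1 b=1 c=0 d=1:
w1 = a OR d = 1 OR 1 = 1
w2 = b AND a = 1 AND 1 = 1
w3 = c NAND w1 = 0 NAND 1 = 1
So w2 = 1 and w3 = 1.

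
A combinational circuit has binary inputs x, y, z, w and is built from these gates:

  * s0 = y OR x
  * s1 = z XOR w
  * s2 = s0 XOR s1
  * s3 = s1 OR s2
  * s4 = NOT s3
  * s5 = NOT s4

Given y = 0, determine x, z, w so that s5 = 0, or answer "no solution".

Check with y = 0 and x=0, z=0, w=0:
s0 = y OR x = 0 OR 0 = 0
s1 = z XOR w = 0 XOR 0 = 0
s2 = s0 XOR s1 = 0 XOR 0 = 0
s3 = s1 OR s2 = 0 OR 0 = 0
s4 = NOT s3 = NOT 0 = 1
s5 = NOT s4 = NOT 1 = 0
So s5 = 0.

x=0, z=0, w=0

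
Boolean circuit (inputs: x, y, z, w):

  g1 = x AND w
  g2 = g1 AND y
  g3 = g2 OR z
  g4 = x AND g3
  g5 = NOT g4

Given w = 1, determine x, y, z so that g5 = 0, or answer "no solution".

Check with w = 1 and x=1, y=0, z=1:
g1 = x AND w = 1 AND 1 = 1
g2 = g1 AND y = 1 AND 0 = 0
g3 = g2 OR z = 0 OR 1 = 1
g4 = x AND g3 = 1 AND 1 = 1
g5 = NOT g4 = NOT 1 = 0
So g5 = 0.

x=1, y=0, z=1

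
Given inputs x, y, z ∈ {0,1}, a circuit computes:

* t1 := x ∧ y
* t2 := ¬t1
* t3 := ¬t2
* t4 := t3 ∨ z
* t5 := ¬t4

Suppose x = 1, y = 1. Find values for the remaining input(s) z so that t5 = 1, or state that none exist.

With x = 1, y = 1 fixed, none of the 2 settings of z give t5 = 1.
For example, with z=1:
t1 = x ∧ y = 1 ∧ 1 = 1
t2 = ¬t1 = ¬1 = 0
t3 = ¬t2 = ¬0 = 1
t4 = t3 ∨ z = 1 ∨ 1 = 1
t5 = ¬t4 = ¬1 = 0
giving t5 = 0 ≠ 1.

no solution exists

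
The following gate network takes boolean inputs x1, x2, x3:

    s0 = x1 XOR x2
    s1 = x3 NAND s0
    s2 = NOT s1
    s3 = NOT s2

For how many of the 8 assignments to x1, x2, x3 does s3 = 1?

s3 = NOT s2 must be 1, so s2 = 0.
s2 = NOT s1 must be 0, so s1 = 1.
s1 = x3 NAND s0 must be 1, so at least one of x3, s0 is 0.
Satisfying assignments:
  x1=0, x2=0, x3=0
  x1=0, x2=0, x3=1
  x1=0, x2=1, x3=0
  x1=1, x2=0, x3=0
  x1=1, x2=1, x3=0
  x1=1, x2=1, x3=1

6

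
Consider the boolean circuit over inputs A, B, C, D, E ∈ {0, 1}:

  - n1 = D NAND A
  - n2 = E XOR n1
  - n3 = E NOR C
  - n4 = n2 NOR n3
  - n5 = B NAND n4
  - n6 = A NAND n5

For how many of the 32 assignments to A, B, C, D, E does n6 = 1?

n6 = A NAND n5 must be 1, so at least one of A, n5 is 0.
Enumerating the 32 input combinations, 19 give n6 = 1 and 13 give n6 = 0.

19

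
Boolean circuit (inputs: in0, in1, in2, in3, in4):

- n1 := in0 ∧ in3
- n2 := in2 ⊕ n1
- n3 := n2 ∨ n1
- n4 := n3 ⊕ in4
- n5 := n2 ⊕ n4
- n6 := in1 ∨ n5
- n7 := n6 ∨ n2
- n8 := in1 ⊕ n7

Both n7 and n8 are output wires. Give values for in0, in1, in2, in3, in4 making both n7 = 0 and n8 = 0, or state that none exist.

in0=1, in1=0, in2=0, in3=0, in4=0

Check with in0=1, in1=0, in2=0, in3=0, in4=0:
n1 = in0 ∧ in3 = 1 ∧ 0 = 0
n2 = in2 ⊕ n1 = 0 ⊕ 0 = 0
n3 = n2 ∨ n1 = 0 ∨ 0 = 0
n4 = n3 ⊕ in4 = 0 ⊕ 0 = 0
n5 = n2 ⊕ n4 = 0 ⊕ 0 = 0
n6 = in1 ∨ n5 = 0 ∨ 0 = 0
n7 = n6 ∨ n2 = 0 ∨ 0 = 0
n8 = in1 ⊕ n7 = 0 ⊕ 0 = 0
So n7 = 0 and n8 = 0.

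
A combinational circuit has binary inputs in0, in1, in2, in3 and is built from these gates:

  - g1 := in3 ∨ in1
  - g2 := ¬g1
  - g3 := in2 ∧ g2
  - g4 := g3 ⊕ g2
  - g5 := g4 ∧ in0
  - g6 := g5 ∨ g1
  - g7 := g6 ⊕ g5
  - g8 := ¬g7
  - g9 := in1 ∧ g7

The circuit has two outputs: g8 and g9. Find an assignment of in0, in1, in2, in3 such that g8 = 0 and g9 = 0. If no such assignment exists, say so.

in0=0, in1=0, in2=0, in3=1

Check with in0=0, in1=0, in2=0, in3=1:
g1 = in3 ∨ in1 = 1 ∨ 0 = 1
g2 = ¬g1 = ¬1 = 0
g3 = in2 ∧ g2 = 0 ∧ 0 = 0
g4 = g3 ⊕ g2 = 0 ⊕ 0 = 0
g5 = g4 ∧ in0 = 0 ∧ 0 = 0
g6 = g5 ∨ g1 = 0 ∨ 1 = 1
g7 = g6 ⊕ g5 = 1 ⊕ 0 = 1
g8 = ¬g7 = ¬1 = 0
g9 = in1 ∧ g7 = 0 ∧ 1 = 0
So g8 = 0 and g9 = 0.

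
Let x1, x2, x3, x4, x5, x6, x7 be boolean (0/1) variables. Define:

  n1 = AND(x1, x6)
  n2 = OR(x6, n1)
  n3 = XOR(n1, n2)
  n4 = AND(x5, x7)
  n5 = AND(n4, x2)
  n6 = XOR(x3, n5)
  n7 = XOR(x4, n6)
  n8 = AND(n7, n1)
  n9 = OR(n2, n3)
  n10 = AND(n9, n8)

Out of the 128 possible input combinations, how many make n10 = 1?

16

n10 = AND(n9, n8) must be 1, so both n9 = 1 and n8 = 1.
Enumerating the 128 input combinations, 16 give n10 = 1 and 112 give n10 = 0.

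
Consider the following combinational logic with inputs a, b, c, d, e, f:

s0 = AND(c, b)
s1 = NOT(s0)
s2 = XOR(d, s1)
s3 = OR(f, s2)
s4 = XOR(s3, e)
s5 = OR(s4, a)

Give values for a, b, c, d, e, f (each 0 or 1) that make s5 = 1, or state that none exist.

a=1, b=0, c=1, d=1, e=1, f=1

s5 = OR(s4, a) must be 1, so at least one of s4, a is 1.
Check with a=1, b=0, c=1, d=1, e=1, f=1:
s0 = AND(c, b) = AND(1, 0) = 0
s1 = NOT(s0) = NOT 0 = 1
s2 = XOR(d, s1) = XOR(1, 1) = 0
s3 = OR(f, s2) = OR(1, 0) = 1
s4 = XOR(s3, e) = XOR(1, 1) = 0
s5 = OR(s4, a) = OR(0, 1) = 1
So s5 = 1 as required.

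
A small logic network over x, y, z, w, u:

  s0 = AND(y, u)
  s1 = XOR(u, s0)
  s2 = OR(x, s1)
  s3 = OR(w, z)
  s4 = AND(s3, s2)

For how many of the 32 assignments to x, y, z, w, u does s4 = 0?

17

s4 = AND(s3, s2) must be 0, so at least one of s3, s2 is 0.
Enumerating the 32 input combinations, 17 give s4 = 0 and 15 give s4 = 1.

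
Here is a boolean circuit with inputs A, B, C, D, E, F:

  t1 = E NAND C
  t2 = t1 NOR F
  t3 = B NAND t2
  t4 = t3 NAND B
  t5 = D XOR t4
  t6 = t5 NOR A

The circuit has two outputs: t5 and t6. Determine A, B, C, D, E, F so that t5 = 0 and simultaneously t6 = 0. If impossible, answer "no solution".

Check with A=1 B=1 C=1 D=0 E=0 F=0:
t1 = E NAND C = 0 NAND 1 = 1
t2 = t1 NOR F = 1 NOR 0 = 0
t3 = B NAND t2 = 1 NAND 0 = 1
t4 = t3 NAND B = 1 NAND 1 = 0
t5 = D XOR t4 = 0 XOR 0 = 0
t6 = t5 NOR A = 0 NOR 1 = 0
So t5 = 0 and t6 = 0.

A=1 B=1 C=1 D=0 E=0 F=0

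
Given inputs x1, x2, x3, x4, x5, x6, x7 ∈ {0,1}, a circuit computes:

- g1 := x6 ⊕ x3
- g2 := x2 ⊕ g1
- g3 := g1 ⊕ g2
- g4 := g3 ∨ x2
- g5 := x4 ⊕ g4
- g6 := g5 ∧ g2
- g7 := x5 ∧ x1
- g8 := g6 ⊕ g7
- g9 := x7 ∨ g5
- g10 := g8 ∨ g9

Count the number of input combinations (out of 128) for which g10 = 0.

g10 = g8 ∨ g9 must be 0, so both g8 = 0 and g9 = 0.
g8 = g6 ⊕ g7 must be 0, so g6 and g7 are equal.
Enumerating the 128 input combinations, 24 give g10 = 0 and 104 give g10 = 1.

24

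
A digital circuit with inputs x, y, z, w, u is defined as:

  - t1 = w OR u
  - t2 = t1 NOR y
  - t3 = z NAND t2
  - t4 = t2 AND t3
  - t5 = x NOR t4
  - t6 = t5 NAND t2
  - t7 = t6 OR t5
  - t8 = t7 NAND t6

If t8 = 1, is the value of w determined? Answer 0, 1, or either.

0

t8 = t7 NAND t6 must be 1, so at least one of t7, t6 is 0.
Every assignment with t8 = 1 has w = 0; there are 1 such assignment(s).
  x=0, y=0, z=1, w=0, u=0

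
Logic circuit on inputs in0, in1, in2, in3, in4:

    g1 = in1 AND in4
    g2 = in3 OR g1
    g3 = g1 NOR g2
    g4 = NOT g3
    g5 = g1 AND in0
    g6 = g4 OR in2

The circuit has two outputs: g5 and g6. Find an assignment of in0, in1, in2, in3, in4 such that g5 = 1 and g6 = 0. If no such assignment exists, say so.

no solution exists

Across all 32 input combinations, none give both g5 = 1 and g6 = 0.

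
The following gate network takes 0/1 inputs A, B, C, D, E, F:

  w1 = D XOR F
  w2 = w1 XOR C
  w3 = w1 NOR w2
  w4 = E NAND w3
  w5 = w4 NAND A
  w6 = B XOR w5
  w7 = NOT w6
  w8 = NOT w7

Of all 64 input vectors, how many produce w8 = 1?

32

w8 = NOT w7 must be 1, so w7 = 0.
Enumerating the 64 input combinations, 32 give w8 = 1 and 32 give w8 = 0.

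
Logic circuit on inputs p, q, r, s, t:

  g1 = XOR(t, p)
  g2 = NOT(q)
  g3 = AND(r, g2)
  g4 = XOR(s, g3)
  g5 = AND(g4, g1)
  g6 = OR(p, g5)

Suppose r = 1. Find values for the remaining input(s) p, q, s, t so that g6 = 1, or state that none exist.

Check with r = 1 and p=1, q=1, s=0, t=0:
g1 = XOR(t, p) = XOR(0, 1) = 1
g2 = NOT(q) = NOT 1 = 0
g3 = AND(r, g2) = AND(1, 0) = 0
g4 = XOR(s, g3) = XOR(0, 0) = 0
g5 = AND(g4, g1) = AND(0, 1) = 0
g6 = OR(p, g5) = OR(1, 0) = 1
So g6 = 1.

p=1, q=1, s=0, t=0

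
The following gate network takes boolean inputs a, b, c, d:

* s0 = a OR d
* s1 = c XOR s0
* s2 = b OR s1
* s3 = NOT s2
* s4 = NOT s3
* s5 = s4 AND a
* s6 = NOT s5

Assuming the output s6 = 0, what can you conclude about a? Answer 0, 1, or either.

s6 = NOT s5 must be 0, so s5 = 1.
s5 = s4 AND a must be 1, so both s4 = 1 and a = 1.
s4 = NOT s3 must be 1, so s3 = 0.
Every assignment with s6 = 0 has a = 1; there are 6 such assignment(s).

1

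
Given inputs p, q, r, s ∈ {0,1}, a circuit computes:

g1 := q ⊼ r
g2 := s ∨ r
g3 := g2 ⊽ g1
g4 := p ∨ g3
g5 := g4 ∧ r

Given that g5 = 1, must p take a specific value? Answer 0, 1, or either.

g5 = g4 ∧ r must be 1, so both g4 = 1 and r = 1.
g4 = p ∨ g3 must be 1, so at least one of p, g3 is 1.
Every assignment with g5 = 1 has p = 1; there are 4 such assignment(s).
  p=1, q=0, r=1, s=0
  p=1, q=0, r=1, s=1
  p=1, q=1, r=1, s=0
  p=1, q=1, r=1, s=1

1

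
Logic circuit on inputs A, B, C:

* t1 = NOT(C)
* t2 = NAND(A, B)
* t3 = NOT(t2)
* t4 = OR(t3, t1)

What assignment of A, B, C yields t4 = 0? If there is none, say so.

A=1, B=0, C=1

t4 = OR(t3, t1) must be 0, so both t3 = 0 and t1 = 0.
t3 = NOT(t2) must be 0, so t2 = 1.
t1 = NOT(C) must be 0, so C = 1.
Check with A=1, B=0, C=1:
t1 = NOT(C) = NOT 1 = 0
t2 = NAND(A, B) = NAND(1, 0) = 1
t3 = NOT(t2) = NOT 1 = 0
t4 = OR(t3, t1) = OR(0, 0) = 0
So t4 = 0 as required.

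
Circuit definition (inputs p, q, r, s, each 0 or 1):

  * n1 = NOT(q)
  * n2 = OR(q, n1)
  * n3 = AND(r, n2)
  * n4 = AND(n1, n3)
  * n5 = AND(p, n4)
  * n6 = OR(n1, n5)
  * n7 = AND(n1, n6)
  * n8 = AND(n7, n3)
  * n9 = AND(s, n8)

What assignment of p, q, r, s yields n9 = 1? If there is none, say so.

Check with p=1, q=0, r=1, s=1:
n1 = NOT(q) = NOT 0 = 1
n2 = OR(q, n1) = OR(0, 1) = 1
n3 = AND(r, n2) = AND(1, 1) = 1
n4 = AND(n1, n3) = AND(1, 1) = 1
n5 = AND(p, n4) = AND(1, 1) = 1
n6 = OR(n1, n5) = OR(1, 1) = 1
n7 = AND(n1, n6) = AND(1, 1) = 1
n8 = AND(n7, n3) = AND(1, 1) = 1
n9 = AND(s, n8) = AND(1, 1) = 1
So n9 = 1 as required.

p=1, q=0, r=1, s=1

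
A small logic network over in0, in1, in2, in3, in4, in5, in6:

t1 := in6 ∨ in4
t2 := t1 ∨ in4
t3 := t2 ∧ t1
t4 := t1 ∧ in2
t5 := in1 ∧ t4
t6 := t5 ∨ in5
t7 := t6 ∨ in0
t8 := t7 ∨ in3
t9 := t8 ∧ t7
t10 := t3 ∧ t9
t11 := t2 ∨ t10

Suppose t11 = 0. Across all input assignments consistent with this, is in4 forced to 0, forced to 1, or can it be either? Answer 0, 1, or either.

0

t11 = t2 ∨ t10 must be 0, so both t2 = 0 and t10 = 0.
t2 = t1 ∨ in4 must be 0, so both t1 = 0 and in4 = 0.
Every assignment with t11 = 0 has in4 = 0; there are 32 such assignment(s).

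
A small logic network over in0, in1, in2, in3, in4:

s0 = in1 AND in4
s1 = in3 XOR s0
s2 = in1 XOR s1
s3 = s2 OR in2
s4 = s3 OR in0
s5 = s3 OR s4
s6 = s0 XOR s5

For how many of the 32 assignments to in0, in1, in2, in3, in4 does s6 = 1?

22

s6 = s0 XOR s5 must be 1, so s0 and s5 differ.
Enumerating the 32 input combinations, 22 give s6 = 1 and 10 give s6 = 0.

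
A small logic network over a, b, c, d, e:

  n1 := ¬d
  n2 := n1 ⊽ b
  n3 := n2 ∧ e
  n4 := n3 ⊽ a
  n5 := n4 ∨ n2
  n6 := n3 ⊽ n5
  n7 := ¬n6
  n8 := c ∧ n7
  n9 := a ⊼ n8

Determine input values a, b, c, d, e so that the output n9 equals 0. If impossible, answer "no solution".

a=1, b=0, c=1, d=1, e=0

n9 = a ⊼ n8 must be 0, so both a = 1 and n8 = 1.
n8 = c ∧ n7 must be 1, so both c = 1 and n7 = 1.
Check with a=1, b=0, c=1, d=1, e=0:
n1 = ¬d = ¬1 = 0
n2 = n1 ⊽ b = 0 ⊽ 0 = 1
n3 = n2 ∧ e = 1 ∧ 0 = 0
n4 = n3 ⊽ a = 0 ⊽ 1 = 0
n5 = n4 ∨ n2 = 0 ∨ 1 = 1
n6 = n3 ⊽ n5 = 0 ⊽ 1 = 0
n7 = ¬n6 = ¬0 = 1
n8 = c ∧ n7 = 1 ∧ 1 = 1
n9 = a ⊼ n8 = 1 ⊼ 1 = 0
So n9 = 0 as required.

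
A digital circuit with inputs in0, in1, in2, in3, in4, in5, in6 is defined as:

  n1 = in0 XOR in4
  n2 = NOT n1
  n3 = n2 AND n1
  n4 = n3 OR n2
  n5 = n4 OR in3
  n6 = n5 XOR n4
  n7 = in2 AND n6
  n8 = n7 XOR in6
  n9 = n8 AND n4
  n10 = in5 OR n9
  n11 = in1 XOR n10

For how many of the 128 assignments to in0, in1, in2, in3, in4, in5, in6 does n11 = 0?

64

n11 = in1 XOR n10 must be 0, so in1 and n10 are equal.
Enumerating the 128 input combinations, 64 give n11 = 0 and 64 give n11 = 1.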